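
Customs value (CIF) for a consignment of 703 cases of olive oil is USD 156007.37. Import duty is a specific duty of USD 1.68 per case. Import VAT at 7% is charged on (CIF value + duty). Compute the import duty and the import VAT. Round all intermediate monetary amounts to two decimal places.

Import duty: USD 1181.04; import VAT: USD 11003.19

Import duty = 703 × 1.68 = 1181.04
VAT base = CIF + duty = 156007.37 + 1181.04 = 157188.41
Import VAT = 157188.41 × 7% = 11003.19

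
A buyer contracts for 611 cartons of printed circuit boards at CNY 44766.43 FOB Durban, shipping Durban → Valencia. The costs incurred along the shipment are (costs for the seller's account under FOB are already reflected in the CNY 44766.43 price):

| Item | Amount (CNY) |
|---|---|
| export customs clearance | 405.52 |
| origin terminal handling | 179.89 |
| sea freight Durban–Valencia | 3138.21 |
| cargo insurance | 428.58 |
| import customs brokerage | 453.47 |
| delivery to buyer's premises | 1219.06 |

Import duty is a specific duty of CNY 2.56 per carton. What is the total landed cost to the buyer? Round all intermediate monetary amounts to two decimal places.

Total landed cost: CNY 51569.91

FOB: the seller bears costs until goods are on board at the origin port; the buyer bears freight, insurance and all costs thereafter.
Already in the invoice (seller's account under FOB): export clearance, origin terminal — exclude.
CIF value = FOB price + freight + insurance = 44766.43 + 3138.21 + 428.58 = 48333.22
Import duty = 611 × 2.56 = 1564.16
Buyer bears: freight 3138.21 + insurance 428.58 + brokerage 453.47 + delivery 1219.06 + duty 1564.16 = 6803.48
Landed cost = invoice 44766.43 + 6803.48 = 51569.91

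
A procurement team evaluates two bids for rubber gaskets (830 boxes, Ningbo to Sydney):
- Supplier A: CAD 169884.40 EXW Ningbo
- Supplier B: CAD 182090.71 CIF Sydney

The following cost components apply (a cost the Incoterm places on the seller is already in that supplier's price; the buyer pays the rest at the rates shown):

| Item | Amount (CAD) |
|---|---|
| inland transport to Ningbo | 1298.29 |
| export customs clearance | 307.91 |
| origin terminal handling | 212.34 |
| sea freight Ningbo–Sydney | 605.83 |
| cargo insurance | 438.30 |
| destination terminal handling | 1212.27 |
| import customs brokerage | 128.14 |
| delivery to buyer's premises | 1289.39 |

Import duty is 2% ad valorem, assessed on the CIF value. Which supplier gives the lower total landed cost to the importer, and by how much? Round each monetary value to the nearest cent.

Supplier A is cheaper by CAD 9530.51

Supplier A (EXW):
CIF value = EXW price + inland to port + export clearance + origin terminal + freight + insurance = 169884.40 + 1298.29 + 307.91 + 212.34 + 605.83 + 438.30 = 172747.07
Import duty = 172747.07 × 2% = 3454.94
Buyer bears (A): 1298.29 + 307.91 + 212.34 + 605.83 + 438.30 + 1212.27 + 128.14 + 1289.39 = 5492.47
Landed cost (A) = invoice 169884.40 + 5492.47 + duty 3454.94 = 178831.81
Supplier B (CIF):
The CIF price already equals the CIF value: 182090.71
Import duty = 182090.71 × 2% = 3641.81
Buyer bears (B): 1212.27 + 128.14 + 1289.39 = 2629.80
Landed cost (B) = invoice 182090.71 + 2629.80 + duty 3641.81 = 188362.32
Difference = |178831.81 − 188362.32| = 9530.51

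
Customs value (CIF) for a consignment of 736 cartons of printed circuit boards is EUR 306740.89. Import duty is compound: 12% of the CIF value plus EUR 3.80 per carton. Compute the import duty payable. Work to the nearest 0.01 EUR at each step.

Ad valorem component: 306740.89 × 12% = 36808.91
Specific component: 736 × 3.80 = 2796.80
Import duty = 36808.91 + 2796.80 = 39605.71

Import duty: EUR 39605.71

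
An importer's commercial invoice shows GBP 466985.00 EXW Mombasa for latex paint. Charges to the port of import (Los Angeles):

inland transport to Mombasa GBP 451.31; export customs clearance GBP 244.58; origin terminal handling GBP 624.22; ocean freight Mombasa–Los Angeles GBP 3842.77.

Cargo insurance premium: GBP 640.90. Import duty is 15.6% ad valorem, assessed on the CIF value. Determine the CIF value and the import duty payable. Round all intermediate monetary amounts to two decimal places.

CIF value: GBP 472788.78; import duty: GBP 73755.05

CIF = EXW price + pre-shipment costs + freight + insurance
CIF = 466985.00 + 451.31 + 244.58 + 624.22 + 3842.77 + 640.90 = 472788.78
Import duty = 472788.78 × 15.6% = 73755.05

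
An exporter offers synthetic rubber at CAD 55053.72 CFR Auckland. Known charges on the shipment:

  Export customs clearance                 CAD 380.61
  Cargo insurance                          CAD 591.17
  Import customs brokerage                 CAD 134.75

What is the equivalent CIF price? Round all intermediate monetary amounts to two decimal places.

Not relevant to the conversion: export clearance — on the seller under both CFR and CIF; already in the CFR price and stays in the CIF price. brokerage — on the buyer under both terms; not part of either seller's price.
From CFR to CIF, the seller additionally bears: insurance.
CIF price = 55053.72 + 591.17 = 55644.89

CIF price: CAD 55644.89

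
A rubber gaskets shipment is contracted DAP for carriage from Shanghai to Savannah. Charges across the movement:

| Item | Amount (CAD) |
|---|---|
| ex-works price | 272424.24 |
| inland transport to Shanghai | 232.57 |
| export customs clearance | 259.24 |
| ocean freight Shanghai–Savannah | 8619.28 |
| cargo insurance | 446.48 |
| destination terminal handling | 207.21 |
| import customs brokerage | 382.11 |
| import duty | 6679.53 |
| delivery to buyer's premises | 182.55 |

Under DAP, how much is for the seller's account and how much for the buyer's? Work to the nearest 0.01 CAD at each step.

DAP: the seller bears all costs to the named destination except import duty and clearance.
Seller's account: goods 272424.24 + inland to port 232.57 + export clearance 259.24 + freight 8619.28 + insurance 446.48 + destination terminal 207.21 + delivery 182.55 = 282371.57
Buyer's account: brokerage 382.11 + duty 6679.53 = 7061.64

Seller: CAD 282371.57; buyer: CAD 7061.64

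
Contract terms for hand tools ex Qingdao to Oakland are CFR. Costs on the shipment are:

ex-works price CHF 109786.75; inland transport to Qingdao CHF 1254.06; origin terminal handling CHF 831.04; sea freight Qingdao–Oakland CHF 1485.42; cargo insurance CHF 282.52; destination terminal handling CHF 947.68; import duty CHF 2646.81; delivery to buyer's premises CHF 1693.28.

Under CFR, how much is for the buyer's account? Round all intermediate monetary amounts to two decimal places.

Buyer's account: CHF 5570.29

CFR: the seller pays costs through ocean freight to the destination port, but not insurance.
Seller's account: goods 109786.75 + inland to port 1254.06 + origin terminal 831.04 + freight 1485.42 = 113357.27
Buyer's account: insurance 282.52 + destination terminal 947.68 + duty 2646.81 + delivery 1693.28 = 5570.29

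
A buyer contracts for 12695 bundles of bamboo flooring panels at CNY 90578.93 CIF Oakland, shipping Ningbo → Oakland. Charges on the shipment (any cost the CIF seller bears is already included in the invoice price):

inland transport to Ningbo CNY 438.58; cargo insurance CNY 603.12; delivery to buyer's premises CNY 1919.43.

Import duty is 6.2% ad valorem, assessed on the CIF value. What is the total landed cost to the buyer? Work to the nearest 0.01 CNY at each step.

Total landed cost: CNY 98114.25

CIF: the seller pays costs through ocean freight and marine insurance to the destination port.
Already in the invoice (seller's account under CIF): inland to port, insurance — exclude.
The CIF price already equals the CIF value: 90578.93
Import duty = 90578.93 × 6.2% = 5615.89
Buyer bears: delivery 1919.43 + duty 5615.89 = 7535.32
Landed cost = invoice 90578.93 + 7535.32 = 98114.25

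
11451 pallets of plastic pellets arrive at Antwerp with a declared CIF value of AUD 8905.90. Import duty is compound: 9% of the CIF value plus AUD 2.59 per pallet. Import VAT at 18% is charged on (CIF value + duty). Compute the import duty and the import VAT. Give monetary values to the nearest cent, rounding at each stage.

Import duty: AUD 30459.62; import VAT: AUD 7085.79

Ad valorem component: 8905.90 × 9% = 801.53
Specific component: 11451 × 2.59 = 29658.09
Import duty = 801.53 + 29658.09 = 30459.62
VAT base = CIF + duty = 8905.90 + 30459.62 = 39365.52
Import VAT = 39365.52 × 18% = 7085.79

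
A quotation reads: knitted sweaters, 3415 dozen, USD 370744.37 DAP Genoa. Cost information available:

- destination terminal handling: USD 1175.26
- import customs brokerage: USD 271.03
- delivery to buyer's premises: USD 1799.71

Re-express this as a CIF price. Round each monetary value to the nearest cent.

CIF price: USD 367769.40

Not relevant to the conversion: brokerage — on the buyer under both terms; not part of either seller's price.
From DAP to CIF, the seller no longer bears: destination terminal, delivery.
CIF price = 370744.37 − 1175.26 − 1799.71 = 367769.40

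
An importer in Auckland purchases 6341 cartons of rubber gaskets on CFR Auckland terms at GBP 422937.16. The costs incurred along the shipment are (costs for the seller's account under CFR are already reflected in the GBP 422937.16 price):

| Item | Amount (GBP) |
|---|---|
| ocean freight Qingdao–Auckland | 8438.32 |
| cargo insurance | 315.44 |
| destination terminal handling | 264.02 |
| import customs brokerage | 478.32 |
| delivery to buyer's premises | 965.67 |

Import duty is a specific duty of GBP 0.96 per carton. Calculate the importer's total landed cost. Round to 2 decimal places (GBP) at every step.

Total landed cost: GBP 431047.97

CFR: the seller pays costs through ocean freight to the destination port, but not insurance.
Already in the invoice (seller's account under CFR): freight — exclude.
CIF value = CFR price + insurance = 422937.16 + 315.44 = 423252.60
Import duty = 6341 × 0.96 = 6087.36
Buyer bears: insurance 315.44 + destination terminal 264.02 + brokerage 478.32 + delivery 965.67 + duty 6087.36 = 8110.81
Landed cost = invoice 422937.16 + 8110.81 = 431047.97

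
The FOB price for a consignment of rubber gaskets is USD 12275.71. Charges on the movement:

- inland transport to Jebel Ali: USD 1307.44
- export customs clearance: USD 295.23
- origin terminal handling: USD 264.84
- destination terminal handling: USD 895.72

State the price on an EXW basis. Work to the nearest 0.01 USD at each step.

Not relevant to the conversion: destination terminal — on the buyer under both terms; not part of either seller's price.
From FOB to EXW, the seller no longer bears: inland to port, export clearance, origin terminal.
EXW price = 12275.71 − 1307.44 − 295.23 − 264.84 = 10408.20

EXW price: USD 10408.20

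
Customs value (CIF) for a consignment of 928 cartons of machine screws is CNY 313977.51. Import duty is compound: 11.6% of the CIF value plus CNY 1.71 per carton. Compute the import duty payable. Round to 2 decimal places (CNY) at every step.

Import duty: CNY 38008.27

Ad valorem component: 313977.51 × 11.6% = 36421.39
Specific component: 928 × 1.71 = 1586.88
Import duty = 36421.39 + 1586.88 = 38008.27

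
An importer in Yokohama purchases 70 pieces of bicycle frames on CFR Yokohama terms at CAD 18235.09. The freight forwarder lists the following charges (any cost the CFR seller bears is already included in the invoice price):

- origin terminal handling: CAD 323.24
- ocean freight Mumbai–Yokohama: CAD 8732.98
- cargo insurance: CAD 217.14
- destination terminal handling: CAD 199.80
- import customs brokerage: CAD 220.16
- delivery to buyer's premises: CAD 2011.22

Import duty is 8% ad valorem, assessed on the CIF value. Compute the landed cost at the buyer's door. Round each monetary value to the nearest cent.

CFR: the seller pays costs through ocean freight to the destination port, but not insurance.
Already in the invoice (seller's account under CFR): origin terminal, freight — exclude.
CIF value = CFR price + insurance = 18235.09 + 217.14 = 18452.23
Import duty = 18452.23 × 8% = 1476.18
Buyer bears: insurance 217.14 + destination terminal 199.80 + brokerage 220.16 + delivery 2011.22 + duty 1476.18 = 4124.50
Landed cost = invoice 18235.09 + 4124.50 = 22359.59

Total landed cost: CAD 22359.59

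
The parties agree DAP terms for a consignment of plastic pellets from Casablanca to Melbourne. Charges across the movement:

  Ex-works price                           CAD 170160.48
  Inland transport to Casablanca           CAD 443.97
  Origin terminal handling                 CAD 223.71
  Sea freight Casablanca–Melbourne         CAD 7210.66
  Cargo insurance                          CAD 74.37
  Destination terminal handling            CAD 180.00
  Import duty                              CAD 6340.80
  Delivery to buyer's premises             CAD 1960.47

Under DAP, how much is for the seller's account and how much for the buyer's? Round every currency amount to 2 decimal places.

Seller: CAD 180253.66; buyer: CAD 6340.80

DAP: the seller bears all costs to the named destination except import duty and clearance.
Seller's account: goods 170160.48 + inland to port 443.97 + origin terminal 223.71 + freight 7210.66 + insurance 74.37 + destination terminal 180.00 + delivery 1960.47 = 180253.66
Buyer's account: duty 6340.80 = 6340.80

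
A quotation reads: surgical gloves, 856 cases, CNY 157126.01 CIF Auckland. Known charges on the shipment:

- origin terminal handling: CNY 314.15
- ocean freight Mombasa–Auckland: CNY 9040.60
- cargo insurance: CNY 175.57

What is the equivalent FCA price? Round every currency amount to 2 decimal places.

From CIF to FCA, the seller no longer bears: origin terminal, freight, insurance.
FCA price = 157126.01 − 314.15 − 9040.60 − 175.57 = 147595.69

FCA price: CNY 147595.69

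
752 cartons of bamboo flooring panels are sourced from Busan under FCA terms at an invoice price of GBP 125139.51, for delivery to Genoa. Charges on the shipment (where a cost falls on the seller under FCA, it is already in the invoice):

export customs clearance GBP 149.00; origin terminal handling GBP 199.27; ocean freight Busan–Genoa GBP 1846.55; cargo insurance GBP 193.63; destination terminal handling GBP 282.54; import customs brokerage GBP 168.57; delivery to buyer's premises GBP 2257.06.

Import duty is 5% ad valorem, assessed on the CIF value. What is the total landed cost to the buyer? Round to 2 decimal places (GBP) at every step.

FCA: the seller delivers export-cleared goods to the carrier; the buyer bears costs from that point.
Already in the invoice (seller's account under FCA): export clearance — exclude.
CIF value = FCA price + origin terminal + freight + insurance = 125139.51 + 199.27 + 1846.55 + 193.63 = 127378.96
Import duty = 127378.96 × 5% = 6368.95
Buyer bears: origin terminal 199.27 + freight 1846.55 + insurance 193.63 + destination terminal 282.54 + brokerage 168.57 + delivery 2257.06 + duty 6368.95 = 11316.57
Landed cost = invoice 125139.51 + 11316.57 = 136456.08

Total landed cost: GBP 136456.08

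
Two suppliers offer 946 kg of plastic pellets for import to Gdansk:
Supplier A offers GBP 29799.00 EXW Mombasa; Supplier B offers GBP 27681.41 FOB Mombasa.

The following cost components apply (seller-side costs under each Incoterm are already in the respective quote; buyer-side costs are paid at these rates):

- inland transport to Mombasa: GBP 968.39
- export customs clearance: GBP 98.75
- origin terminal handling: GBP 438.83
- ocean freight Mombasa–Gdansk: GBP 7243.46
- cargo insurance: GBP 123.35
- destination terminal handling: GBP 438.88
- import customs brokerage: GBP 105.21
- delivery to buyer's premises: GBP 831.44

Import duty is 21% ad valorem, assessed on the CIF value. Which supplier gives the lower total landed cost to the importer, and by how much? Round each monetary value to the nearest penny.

Supplier B is cheaper by GBP 4384.50

Supplier A (EXW):
CIF value = EXW price + inland to port + export clearance + origin terminal + freight + insurance = 29799.00 + 968.39 + 98.75 + 438.83 + 7243.46 + 123.35 = 38671.78
Import duty = 38671.78 × 21% = 8121.07
Buyer bears (A): 968.39 + 98.75 + 438.83 + 7243.46 + 123.35 + 438.88 + 105.21 + 831.44 = 10248.31
Landed cost (A) = invoice 29799.00 + 10248.31 + duty 8121.07 = 48168.38
Supplier B (FOB):
CIF value = FOB price + freight + insurance = 27681.41 + 7243.46 + 123.35 = 35048.22
Import duty = 35048.22 × 21% = 7360.13
Buyer bears (B): 7243.46 + 123.35 + 438.88 + 105.21 + 831.44 = 8742.34
Landed cost (B) = invoice 27681.41 + 8742.34 + duty 7360.13 = 43783.88
Difference = |48168.38 − 43783.88| = 4384.50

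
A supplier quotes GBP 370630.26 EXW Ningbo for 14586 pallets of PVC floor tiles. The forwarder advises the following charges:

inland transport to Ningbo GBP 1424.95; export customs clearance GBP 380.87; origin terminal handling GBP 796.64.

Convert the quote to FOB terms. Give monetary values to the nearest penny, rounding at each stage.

From EXW to FOB, the seller additionally bears: inland to port, export clearance, origin terminal.
FOB price = 370630.26 + 1424.95 + 380.87 + 796.64 = 373232.72

FOB price: GBP 373232.72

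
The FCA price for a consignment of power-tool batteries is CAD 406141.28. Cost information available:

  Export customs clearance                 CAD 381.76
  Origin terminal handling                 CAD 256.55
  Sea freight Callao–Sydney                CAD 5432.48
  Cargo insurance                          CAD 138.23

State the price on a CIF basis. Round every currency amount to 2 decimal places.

CIF price: CAD 411968.54

Not relevant to the conversion: export clearance — on the seller under both FCA and CIF; already in the FCA price and stays in the CIF price.
From FCA to CIF, the seller additionally bears: origin terminal, freight, insurance.
CIF price = 406141.28 + 256.55 + 5432.48 + 138.23 = 411968.54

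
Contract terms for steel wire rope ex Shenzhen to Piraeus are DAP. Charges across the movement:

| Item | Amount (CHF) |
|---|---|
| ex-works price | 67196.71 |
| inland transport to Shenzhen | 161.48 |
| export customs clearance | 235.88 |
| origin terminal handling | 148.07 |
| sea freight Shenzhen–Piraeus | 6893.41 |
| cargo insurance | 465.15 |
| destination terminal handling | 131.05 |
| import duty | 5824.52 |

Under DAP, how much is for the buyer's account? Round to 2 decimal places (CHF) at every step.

DAP: the seller bears all costs to the named destination except import duty and clearance.
Seller's account: goods 67196.71 + inland to port 161.48 + export clearance 235.88 + origin terminal 148.07 + freight 6893.41 + insurance 465.15 + destination terminal 131.05 = 75231.75
Buyer's account: duty 5824.52 = 5824.52

Buyer's account: CHF 5824.52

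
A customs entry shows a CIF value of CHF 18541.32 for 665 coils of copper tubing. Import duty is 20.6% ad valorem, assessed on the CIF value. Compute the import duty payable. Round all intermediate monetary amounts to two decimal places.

Import duty = 18541.32 × 20.6% = 3819.51

Import duty: CHF 3819.51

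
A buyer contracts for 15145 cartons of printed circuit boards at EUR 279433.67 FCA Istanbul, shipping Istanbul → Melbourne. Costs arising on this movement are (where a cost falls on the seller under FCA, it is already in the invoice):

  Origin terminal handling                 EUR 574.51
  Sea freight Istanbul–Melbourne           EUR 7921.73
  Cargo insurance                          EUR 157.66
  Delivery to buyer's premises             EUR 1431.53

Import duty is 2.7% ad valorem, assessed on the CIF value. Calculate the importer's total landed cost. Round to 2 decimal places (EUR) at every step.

Total landed cost: EUR 297297.46

FCA: the seller delivers export-cleared goods to the carrier; the buyer bears costs from that point.
CIF value = FCA price + origin terminal + freight + insurance = 279433.67 + 574.51 + 7921.73 + 157.66 = 288087.57
Import duty = 288087.57 × 2.7% = 7778.36
Buyer bears: origin terminal 574.51 + freight 7921.73 + insurance 157.66 + delivery 1431.53 + duty 7778.36 = 17863.79
Landed cost = invoice 279433.67 + 17863.79 = 297297.46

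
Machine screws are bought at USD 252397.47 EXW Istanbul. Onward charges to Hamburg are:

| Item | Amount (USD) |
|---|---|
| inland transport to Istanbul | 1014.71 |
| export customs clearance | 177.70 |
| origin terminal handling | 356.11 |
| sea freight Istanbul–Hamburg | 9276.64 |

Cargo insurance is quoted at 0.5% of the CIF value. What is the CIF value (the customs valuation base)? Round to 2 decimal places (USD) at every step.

CIF value: USD 264545.36

Let C be the CIF value. C = EXW price + pre-shipment costs + freight + 0.5% × C
C − 0.5% × C = 252397.47 + 1014.71 + 177.70 + 356.11 + 9276.64
0.995 × C = 263222.63
C = 263222.63 / 0.995 = 264545.36
Insurance premium = 0.5% × 264545.36 = 1322.73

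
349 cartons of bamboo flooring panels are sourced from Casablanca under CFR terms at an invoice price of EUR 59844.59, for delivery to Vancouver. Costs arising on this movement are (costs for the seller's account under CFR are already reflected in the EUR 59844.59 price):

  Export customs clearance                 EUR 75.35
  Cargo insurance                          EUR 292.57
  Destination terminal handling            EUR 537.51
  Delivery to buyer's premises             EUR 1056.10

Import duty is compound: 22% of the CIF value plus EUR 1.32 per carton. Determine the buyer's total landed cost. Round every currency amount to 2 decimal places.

CFR: the seller pays costs through ocean freight to the destination port, but not insurance.
Already in the invoice (seller's account under CFR): export clearance — exclude.
CIF value = CFR price + insurance = 59844.59 + 292.57 = 60137.16
Ad valorem component: 60137.16 × 22% = 13230.18
Specific component: 349 × 1.32 = 460.68
Import duty = 13230.18 + 460.68 = 13690.86
Buyer bears: insurance 292.57 + destination terminal 537.51 + delivery 1056.10 + duty 13690.86 = 15577.04
Landed cost = invoice 59844.59 + 15577.04 = 75421.63

Total landed cost: EUR 75421.63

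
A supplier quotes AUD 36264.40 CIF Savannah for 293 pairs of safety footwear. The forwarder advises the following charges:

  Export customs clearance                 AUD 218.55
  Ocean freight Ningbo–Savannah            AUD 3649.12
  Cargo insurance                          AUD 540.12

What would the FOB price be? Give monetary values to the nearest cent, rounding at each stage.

FOB price: AUD 32075.16

Not relevant to the conversion: export clearance — on the seller under both CIF and FOB; already in the CIF price and stays in the FOB price.
From CIF to FOB, the seller no longer bears: freight, insurance.
FOB price = 36264.40 − 3649.12 − 540.12 = 32075.16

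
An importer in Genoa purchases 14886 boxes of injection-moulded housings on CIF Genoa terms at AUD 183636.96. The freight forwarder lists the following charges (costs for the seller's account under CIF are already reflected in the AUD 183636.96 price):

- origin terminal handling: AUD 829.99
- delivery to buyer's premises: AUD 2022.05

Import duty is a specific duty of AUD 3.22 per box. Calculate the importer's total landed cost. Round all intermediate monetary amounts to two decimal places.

CIF: the seller pays costs through ocean freight and marine insurance to the destination port.
Already in the invoice (seller's account under CIF): origin terminal — exclude.
The CIF price already equals the CIF value: 183636.96
Import duty = 14886 × 3.22 = 47932.92
Buyer bears: delivery 2022.05 + duty 47932.92 = 49954.97
Landed cost = invoice 183636.96 + 49954.97 = 233591.93

Total landed cost: AUD 233591.93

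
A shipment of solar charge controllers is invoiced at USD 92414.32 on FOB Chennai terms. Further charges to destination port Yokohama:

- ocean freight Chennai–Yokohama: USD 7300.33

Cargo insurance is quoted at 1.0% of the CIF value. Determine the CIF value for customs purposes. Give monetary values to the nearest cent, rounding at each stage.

Let C be the CIF value. C = FOB price + freight + 1.0% × C
C − 1.0% × C = 92414.32 + 7300.33
0.99 × C = 99714.65
C = 99714.65 / 0.99 = 100721.87
Insurance premium = 1.0% × 100721.87 = 1007.22

CIF value: USD 100721.87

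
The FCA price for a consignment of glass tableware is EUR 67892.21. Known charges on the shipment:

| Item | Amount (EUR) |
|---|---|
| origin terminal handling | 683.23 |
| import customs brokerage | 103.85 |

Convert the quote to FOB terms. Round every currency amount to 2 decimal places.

Not relevant to the conversion: brokerage — on the buyer under both terms; not part of either seller's price.
From FCA to FOB, the seller additionally bears: origin terminal.
FOB price = 67892.21 + 683.23 = 68575.44

FOB price: EUR 68575.44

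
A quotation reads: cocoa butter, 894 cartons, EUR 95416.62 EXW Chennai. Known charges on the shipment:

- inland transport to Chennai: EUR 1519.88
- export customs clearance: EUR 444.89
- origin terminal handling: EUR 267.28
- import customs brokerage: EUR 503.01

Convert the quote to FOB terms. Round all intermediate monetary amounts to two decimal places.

Not relevant to the conversion: brokerage — on the buyer under both terms; not part of either seller's price.
From EXW to FOB, the seller additionally bears: inland to port, export clearance, origin terminal.
FOB price = 95416.62 + 1519.88 + 444.89 + 267.28 = 97648.67

FOB price: EUR 97648.67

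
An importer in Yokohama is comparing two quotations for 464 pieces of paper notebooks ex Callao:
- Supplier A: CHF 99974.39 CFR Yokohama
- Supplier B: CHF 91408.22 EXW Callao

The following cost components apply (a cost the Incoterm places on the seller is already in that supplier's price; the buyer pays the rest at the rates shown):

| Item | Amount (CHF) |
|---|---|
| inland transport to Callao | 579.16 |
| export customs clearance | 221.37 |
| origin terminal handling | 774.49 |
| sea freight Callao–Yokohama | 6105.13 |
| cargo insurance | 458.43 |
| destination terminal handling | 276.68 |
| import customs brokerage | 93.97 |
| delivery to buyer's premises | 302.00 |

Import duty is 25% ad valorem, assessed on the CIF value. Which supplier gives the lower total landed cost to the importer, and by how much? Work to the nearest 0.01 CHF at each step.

Supplier A (CFR):
CIF value = CFR price + insurance = 99974.39 + 458.43 = 100432.82
Import duty = 100432.82 × 25% = 25108.21
Buyer bears (A): 458.43 + 276.68 + 93.97 + 302.00 = 1131.08
Landed cost (A) = invoice 99974.39 + 1131.08 + duty 25108.21 = 126213.68
Supplier B (EXW):
CIF value = EXW price + inland to port + export clearance + origin terminal + freight + insurance = 91408.22 + 579.16 + 221.37 + 774.49 + 6105.13 + 458.43 = 99546.80
Import duty = 99546.80 × 25% = 24886.70
Buyer bears (B): 579.16 + 221.37 + 774.49 + 6105.13 + 458.43 + 276.68 + 93.97 + 302.00 = 8811.23
Landed cost (B) = invoice 91408.22 + 8811.23 + duty 24886.70 = 125106.15
Difference = |126213.68 − 125106.15| = 1107.53

Supplier B is cheaper by CHF 1107.53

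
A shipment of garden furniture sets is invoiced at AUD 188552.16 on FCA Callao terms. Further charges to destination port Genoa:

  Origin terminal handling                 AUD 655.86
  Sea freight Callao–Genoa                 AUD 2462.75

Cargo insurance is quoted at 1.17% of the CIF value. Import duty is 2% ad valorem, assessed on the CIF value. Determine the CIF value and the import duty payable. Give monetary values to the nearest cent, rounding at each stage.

Let C be the CIF value. C = FCA price + pre-shipment costs + freight + 1.17% × C
C − 1.17% × C = 188552.16 + 655.86 + 2462.75
0.9883 × C = 191670.77
C = 191670.77 / 0.9883 = 193939.87
Insurance premium = 1.17% × 193939.87 = 2269.10
Import duty = 193939.87 × 2% = 3878.80

CIF value: AUD 193939.87; import duty: AUD 3878.80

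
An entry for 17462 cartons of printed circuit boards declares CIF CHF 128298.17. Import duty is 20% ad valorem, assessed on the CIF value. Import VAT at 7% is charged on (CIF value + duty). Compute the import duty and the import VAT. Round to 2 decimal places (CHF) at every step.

Import duty: CHF 25659.63; import VAT: CHF 10777.05

Import duty = 128298.17 × 20% = 25659.63
VAT base = CIF + duty = 128298.17 + 25659.63 = 153957.80
Import VAT = 153957.80 × 7% = 10777.05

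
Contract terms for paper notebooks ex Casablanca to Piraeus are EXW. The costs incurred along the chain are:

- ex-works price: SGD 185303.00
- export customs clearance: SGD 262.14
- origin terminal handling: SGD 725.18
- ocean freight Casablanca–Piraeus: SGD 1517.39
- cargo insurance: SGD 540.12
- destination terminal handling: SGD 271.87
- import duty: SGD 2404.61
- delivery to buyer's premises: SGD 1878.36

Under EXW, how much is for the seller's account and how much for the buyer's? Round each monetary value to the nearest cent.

EXW: the seller makes goods available at their premises; the buyer bears all onward costs.
Seller's account: goods 185303.00 = 185303.00
Buyer's account: export clearance 262.14 + origin terminal 725.18 + freight 1517.39 + insurance 540.12 + destination terminal 271.87 + duty 2404.61 + delivery 1878.36 = 7599.67

Seller: SGD 185303.00; buyer: SGD 7599.67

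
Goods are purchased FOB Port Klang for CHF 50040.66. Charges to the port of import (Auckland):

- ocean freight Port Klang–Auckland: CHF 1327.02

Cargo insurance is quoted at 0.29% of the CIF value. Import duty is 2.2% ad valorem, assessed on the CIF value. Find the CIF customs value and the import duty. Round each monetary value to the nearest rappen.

CIF value: CHF 51517.08; import duty: CHF 1133.38

Let C be the CIF value. C = FOB price + freight + 0.29% × C
C − 0.29% × C = 50040.66 + 1327.02
0.9971 × C = 51367.68
C = 51367.68 / 0.9971 = 51517.08
Insurance premium = 0.29% × 51517.08 = 149.40
Import duty = 51517.08 × 2.2% = 1133.38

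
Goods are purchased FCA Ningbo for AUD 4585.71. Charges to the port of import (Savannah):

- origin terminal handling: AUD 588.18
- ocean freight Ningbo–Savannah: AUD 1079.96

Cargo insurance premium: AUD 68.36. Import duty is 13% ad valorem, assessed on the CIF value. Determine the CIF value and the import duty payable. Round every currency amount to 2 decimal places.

CIF value: AUD 6322.21; import duty: AUD 821.89

CIF = FCA price + pre-shipment costs + freight + insurance
CIF = 4585.71 + 588.18 + 1079.96 + 68.36 = 6322.21
Import duty = 6322.21 × 13% = 821.89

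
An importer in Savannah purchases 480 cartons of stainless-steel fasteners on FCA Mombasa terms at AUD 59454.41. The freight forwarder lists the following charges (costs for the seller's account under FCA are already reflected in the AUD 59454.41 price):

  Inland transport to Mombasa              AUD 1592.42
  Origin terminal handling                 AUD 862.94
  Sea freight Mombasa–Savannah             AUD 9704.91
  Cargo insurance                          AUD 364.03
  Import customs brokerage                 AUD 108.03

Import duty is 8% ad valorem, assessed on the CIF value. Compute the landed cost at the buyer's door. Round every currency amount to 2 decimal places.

Total landed cost: AUD 76125.22

FCA: the seller delivers export-cleared goods to the carrier; the buyer bears costs from that point.
Already in the invoice (seller's account under FCA): inland to port — exclude.
CIF value = FCA price + origin terminal + freight + insurance = 59454.41 + 862.94 + 9704.91 + 364.03 = 70386.29
Import duty = 70386.29 × 8% = 5630.90
Buyer bears: origin terminal 862.94 + freight 9704.91 + insurance 364.03 + brokerage 108.03 + duty 5630.90 = 16670.81
Landed cost = invoice 59454.41 + 16670.81 = 76125.22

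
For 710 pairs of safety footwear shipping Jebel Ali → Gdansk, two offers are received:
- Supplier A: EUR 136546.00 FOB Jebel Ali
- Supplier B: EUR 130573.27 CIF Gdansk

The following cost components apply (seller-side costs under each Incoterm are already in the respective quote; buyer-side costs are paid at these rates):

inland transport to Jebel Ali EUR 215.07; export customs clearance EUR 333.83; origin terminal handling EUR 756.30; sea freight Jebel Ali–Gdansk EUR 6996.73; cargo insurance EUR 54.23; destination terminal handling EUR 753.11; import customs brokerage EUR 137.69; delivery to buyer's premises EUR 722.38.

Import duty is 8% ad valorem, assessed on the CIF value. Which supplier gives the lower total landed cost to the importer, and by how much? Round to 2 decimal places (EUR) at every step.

Supplier B is cheaper by EUR 14065.59

Supplier A (FOB):
CIF value = FOB price + freight + insurance = 136546.00 + 6996.73 + 54.23 = 143596.96
Import duty = 143596.96 × 8% = 11487.76
Buyer bears (A): 6996.73 + 54.23 + 753.11 + 137.69 + 722.38 = 8664.14
Landed cost (A) = invoice 136546.00 + 8664.14 + duty 11487.76 = 156697.90
Supplier B (CIF):
The CIF price already equals the CIF value: 130573.27
Import duty = 130573.27 × 8% = 10445.86
Buyer bears (B): 753.11 + 137.69 + 722.38 = 1613.18
Landed cost (B) = invoice 130573.27 + 1613.18 + duty 10445.86 = 142632.31
Difference = |156697.90 − 142632.31| = 14065.59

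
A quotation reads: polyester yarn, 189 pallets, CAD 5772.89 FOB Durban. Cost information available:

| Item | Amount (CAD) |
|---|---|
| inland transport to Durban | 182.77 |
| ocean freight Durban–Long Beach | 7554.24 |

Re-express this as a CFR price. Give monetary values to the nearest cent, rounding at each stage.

Not relevant to the conversion: inland to port — on the seller under both FOB and CFR; already in the FOB price and stays in the CFR price.
From FOB to CFR, the seller additionally bears: freight.
CFR price = 5772.89 + 7554.24 = 13327.13

CFR price: CAD 13327.13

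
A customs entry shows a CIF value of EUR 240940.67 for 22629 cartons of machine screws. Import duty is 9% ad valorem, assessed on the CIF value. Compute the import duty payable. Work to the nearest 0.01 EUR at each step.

Import duty: EUR 21684.66

Import duty = 240940.67 × 9% = 21684.66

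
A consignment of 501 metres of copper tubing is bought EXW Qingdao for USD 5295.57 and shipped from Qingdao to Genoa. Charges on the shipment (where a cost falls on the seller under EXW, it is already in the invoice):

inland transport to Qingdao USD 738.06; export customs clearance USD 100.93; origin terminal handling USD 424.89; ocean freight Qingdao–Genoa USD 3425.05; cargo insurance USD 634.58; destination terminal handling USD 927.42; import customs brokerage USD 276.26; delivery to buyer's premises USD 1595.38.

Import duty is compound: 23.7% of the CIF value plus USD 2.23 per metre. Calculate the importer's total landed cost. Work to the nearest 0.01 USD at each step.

EXW: the seller makes goods available at their premises; the buyer bears all onward costs.
CIF value = EXW price + inland to port + export clearance + origin terminal + freight + insurance = 5295.57 + 738.06 + 100.93 + 424.89 + 3425.05 + 634.58 = 10619.08
Ad valorem component: 10619.08 × 23.7% = 2516.72
Specific component: 501 × 2.23 = 1117.23
Import duty = 2516.72 + 1117.23 = 3633.95
Buyer bears: inland to port 738.06 + export clearance 100.93 + origin terminal 424.89 + freight 3425.05 + insurance 634.58 + destination terminal 927.42 + brokerage 276.26 + delivery 1595.38 + duty 3633.95 = 11756.52
Landed cost = invoice 5295.57 + 11756.52 = 17052.09

Total landed cost: USD 17052.09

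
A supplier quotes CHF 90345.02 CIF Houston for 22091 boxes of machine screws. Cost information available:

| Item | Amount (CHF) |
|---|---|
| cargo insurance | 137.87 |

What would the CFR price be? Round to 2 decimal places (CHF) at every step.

From CIF to CFR, the seller no longer bears: insurance.
CFR price = 90345.02 − 137.87 = 90207.15

CFR price: CHF 90207.15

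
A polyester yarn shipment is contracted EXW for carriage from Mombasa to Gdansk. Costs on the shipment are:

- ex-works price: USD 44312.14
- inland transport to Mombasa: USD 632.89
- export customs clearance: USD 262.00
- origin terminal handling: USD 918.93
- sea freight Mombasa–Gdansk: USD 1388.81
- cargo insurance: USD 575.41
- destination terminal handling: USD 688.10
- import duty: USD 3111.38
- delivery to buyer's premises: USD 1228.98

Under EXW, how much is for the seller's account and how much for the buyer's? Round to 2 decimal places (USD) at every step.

EXW: the seller makes goods available at their premises; the buyer bears all onward costs.
Seller's account: goods 44312.14 = 44312.14
Buyer's account: inland to port 632.89 + export clearance 262.00 + origin terminal 918.93 + freight 1388.81 + insurance 575.41 + destination terminal 688.10 + duty 3111.38 + delivery 1228.98 = 8806.50

Seller: USD 44312.14; buyer: USD 8806.50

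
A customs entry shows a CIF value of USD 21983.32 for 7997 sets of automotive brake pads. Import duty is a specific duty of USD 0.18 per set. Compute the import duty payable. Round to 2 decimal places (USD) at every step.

Import duty = 7997 × 0.18 = 1439.46

Import duty: USD 1439.46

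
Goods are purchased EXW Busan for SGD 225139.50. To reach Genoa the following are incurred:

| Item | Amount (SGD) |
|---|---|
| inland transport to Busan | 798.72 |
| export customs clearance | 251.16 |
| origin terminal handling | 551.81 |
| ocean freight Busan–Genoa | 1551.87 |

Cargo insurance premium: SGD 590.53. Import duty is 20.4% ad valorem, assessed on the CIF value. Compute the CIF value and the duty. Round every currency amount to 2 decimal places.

CIF = EXW price + pre-shipment costs + freight + insurance
CIF = 225139.50 + 798.72 + 251.16 + 551.81 + 1551.87 + 590.53 = 228883.59
Import duty = 228883.59 × 20.4% = 46692.25

CIF value: SGD 228883.59; import duty: SGD 46692.25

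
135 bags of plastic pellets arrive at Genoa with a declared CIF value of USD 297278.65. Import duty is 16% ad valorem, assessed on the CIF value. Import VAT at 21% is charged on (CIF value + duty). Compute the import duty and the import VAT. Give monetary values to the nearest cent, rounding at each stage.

Import duty: USD 47564.58; import VAT: USD 72417.08

Import duty = 297278.65 × 16% = 47564.58
VAT base = CIF + duty = 297278.65 + 47564.58 = 344843.23
Import VAT = 344843.23 × 21% = 72417.08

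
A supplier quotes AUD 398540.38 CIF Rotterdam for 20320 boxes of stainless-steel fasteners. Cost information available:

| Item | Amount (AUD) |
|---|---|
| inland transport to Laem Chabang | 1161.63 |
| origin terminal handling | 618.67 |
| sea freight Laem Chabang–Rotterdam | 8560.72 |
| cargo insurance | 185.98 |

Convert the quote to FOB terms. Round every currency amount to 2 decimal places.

FOB price: AUD 389793.68

Not relevant to the conversion: origin terminal, inland to port — on the seller under both CIF and FOB; already in the CIF price and stays in the FOB price.
From CIF to FOB, the seller no longer bears: freight, insurance.
FOB price = 398540.38 − 8560.72 − 185.98 = 389793.68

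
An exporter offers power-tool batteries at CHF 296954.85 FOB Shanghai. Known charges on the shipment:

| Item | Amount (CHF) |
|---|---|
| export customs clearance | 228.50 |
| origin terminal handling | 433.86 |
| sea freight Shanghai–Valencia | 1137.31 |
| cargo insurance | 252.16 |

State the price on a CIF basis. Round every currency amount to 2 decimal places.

Not relevant to the conversion: export clearance, origin terminal — on the seller under both FOB and CIF; already in the FOB price and stays in the CIF price.
From FOB to CIF, the seller additionally bears: freight, insurance.
CIF price = 296954.85 + 1137.31 + 252.16 = 298344.32

CIF price: CHF 298344.32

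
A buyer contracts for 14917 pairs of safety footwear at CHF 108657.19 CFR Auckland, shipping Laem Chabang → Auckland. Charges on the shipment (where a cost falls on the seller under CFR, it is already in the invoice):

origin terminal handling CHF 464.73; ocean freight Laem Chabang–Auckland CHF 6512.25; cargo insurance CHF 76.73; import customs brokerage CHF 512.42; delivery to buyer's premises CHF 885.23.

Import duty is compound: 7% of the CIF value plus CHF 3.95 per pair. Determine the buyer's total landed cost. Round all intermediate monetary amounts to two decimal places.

CFR: the seller pays costs through ocean freight to the destination port, but not insurance.
Already in the invoice (seller's account under CFR): origin terminal, freight — exclude.
CIF value = CFR price + insurance = 108657.19 + 76.73 = 108733.92
Ad valorem component: 108733.92 × 7% = 7611.37
Specific component: 14917 × 3.95 = 58922.15
Import duty = 7611.37 + 58922.15 = 66533.52
Buyer bears: insurance 76.73 + brokerage 512.42 + delivery 885.23 + duty 66533.52 = 68007.90
Landed cost = invoice 108657.19 + 68007.90 = 176665.09

Total landed cost: CHF 176665.09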